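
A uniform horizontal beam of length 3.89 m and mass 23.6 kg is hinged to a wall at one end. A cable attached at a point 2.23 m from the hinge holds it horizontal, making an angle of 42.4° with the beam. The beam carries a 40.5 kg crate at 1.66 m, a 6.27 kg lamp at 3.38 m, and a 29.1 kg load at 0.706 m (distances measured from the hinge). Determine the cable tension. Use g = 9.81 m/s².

Take moments about the hinge.
Beam weight: 23.6 × 9.81 = 231.5 N down at 1.945 m → arm 1.945 m, τ = 231.5 × 1.945 = 450.3 N·m clockwise.
Crate: 40.5 × 9.81 = 397.3 N down at 1.66 m → arm 1.66 m, τ = 397.3 × 1.66 = 659.5 N·m clockwise.
Lamp: 6.27 × 9.81 = 61.51 N down at 3.38 m → arm 3.38 m, τ = 61.51 × 3.38 = 207.9 N·m clockwise.
Load: 29.1 × 9.81 = 285.5 N down at 0.706 m → arm 0.706 m, τ = 285.5 × 0.706 = 201.6 N·m clockwise.
Total clockwise load moment = 1519 N·m.
The cable tension T acts at 2.23 m; only its component perpendicular to the beam, T sinθ, produces torque. sin 42.4° = 0.6743.
For rotational equilibrium, T × 2.23 × 0.6743 = 1519, so T = 1519 / 1.504 = 1010 N.

T ≈ 1010 N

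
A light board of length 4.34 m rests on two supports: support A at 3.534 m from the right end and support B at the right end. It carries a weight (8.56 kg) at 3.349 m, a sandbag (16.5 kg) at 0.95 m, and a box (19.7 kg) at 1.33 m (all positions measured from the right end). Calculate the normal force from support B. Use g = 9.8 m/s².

R_B ≈ 243 N

Taking torques about support A:
Weight: 8.56 × 9.8 = 83.89 N down at 3.349 m → arm 0.185 m, τ = 83.89 × 0.185 = 15.52 N·m clockwise.
Sandbag: 16.5 × 9.8 = 161.7 N down at 0.95 m → arm 2.584 m, τ = 161.7 × 2.584 = 417.8 N·m clockwise.
Box: 19.7 × 9.8 = 193.1 N down at 1.33 m → arm 2.204 m, τ = 193.1 × 2.204 = 425.6 N·m clockwise.
Net load moment about support A = 858.9 N·m clockwise.
Reaction R at support B is upward at 0 m, arm 3.534 m → moment R × 3.534 counterclockwise.
Setting net torque to zero: R × 3.534 = 858.9 → R = 243 N.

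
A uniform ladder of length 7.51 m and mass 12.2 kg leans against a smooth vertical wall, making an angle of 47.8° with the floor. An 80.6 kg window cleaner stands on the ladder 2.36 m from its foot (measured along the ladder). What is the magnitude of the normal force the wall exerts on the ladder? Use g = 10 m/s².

Take moments about the foot of the ladder.
Ladder weight 12.2×10 = 122 N acts at 3.755 m along the ladder; its horizontal arm is 3.755·cos47.8° = 2.522 m → τ = 307.7 N·m clockwise.
Window cleaner: 80.6×10 = 806 N at 2.36 m → arm 1.585 m → τ = 1278 N·m clockwise.
Wall normal N acts horizontally at the top; its moment arm is the height L sinθ = 7.51·sin47.8° = 5.563 m, counterclockwise.
Στ = 0 ⇒ N × 5.563 = 1586 ⇒ N = 285 N.

N_wall ≈ 285 N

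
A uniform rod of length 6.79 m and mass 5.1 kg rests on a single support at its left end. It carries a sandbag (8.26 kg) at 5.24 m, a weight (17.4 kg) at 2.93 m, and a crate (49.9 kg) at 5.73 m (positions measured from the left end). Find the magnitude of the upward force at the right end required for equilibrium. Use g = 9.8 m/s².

F ≈ 574 N

About the left end:
Beam weight: 5.1 × 9.8 = 49.98 N down at 3.395 m → arm 3.395 m, τ = 49.98 × 3.395 = 169.7 N·m clockwise.
Sandbag: 8.26 × 9.8 = 80.95 N down at 5.24 m → arm 5.24 m, τ = 80.95 × 5.24 = 424.2 N·m clockwise.
Weight: 17.4 × 9.8 = 170.5 N down at 2.93 m → arm 2.93 m, τ = 170.5 × 2.93 = 499.6 N·m clockwise.
Crate: 49.9 × 9.8 = 489 N down at 5.73 m → arm 5.73 m, τ = 489 × 5.73 = 2802 N·m clockwise.
Net moment of the loads = 3896 N·m clockwise.
The upward force F acts at the right end, arm 6.79 m, giving F × 6.79 counterclockwise.
Στ = 0 ⇒ F × 6.79 = 3896 ⇒ F = 3896 / 6.79 = 574 N.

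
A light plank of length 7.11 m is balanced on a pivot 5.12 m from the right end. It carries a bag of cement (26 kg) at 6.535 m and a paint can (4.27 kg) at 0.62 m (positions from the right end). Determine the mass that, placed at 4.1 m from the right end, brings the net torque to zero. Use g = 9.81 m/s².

m ≈ 17.2 kg

About the pivot (at 5.12 m from the right end):
Bag of cement: 26 × 9.81 = 255.1 N down at 6.535 m → arm 1.415 m, τ = 255.1 × 1.415 = 361 N·m counterclockwise.
Paint can: 4.27 × 9.81 = 41.89 N down at 0.62 m → arm 4.5 m, τ = 41.89 × 4.5 = 188.5 N·m clockwise.
Net moment of known loads = 172.5 N·m counterclockwise.
An unknown mass m at 4.1 m has arm 1.02 m; its moment is m·g·1.02 clockwise.
Balancing moments: m × 9.81 × 1.02 = 172.5, giving m = 172.5 / (9.81 × 1.02) = 17.2 kg.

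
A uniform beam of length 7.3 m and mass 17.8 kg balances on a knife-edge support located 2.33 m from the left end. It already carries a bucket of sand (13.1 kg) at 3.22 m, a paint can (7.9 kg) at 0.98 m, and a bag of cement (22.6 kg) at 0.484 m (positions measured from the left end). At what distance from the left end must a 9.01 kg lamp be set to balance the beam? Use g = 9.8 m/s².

x ≈ 4.24 m from the left end

Choose the knife-edge support (at 2.33 m from the left end) as the axis so the support reaction has zero arm there.
Beam weight: 17.8 × 9.8 = 174.4 N down at 3.65 m → arm 1.32 m, τ = 174.4 × 1.32 = 230.2 N·m clockwise.
Bucket of sand: 13.1 × 9.8 = 128.4 N down at 3.22 m → arm 0.89 m, τ = 128.4 × 0.89 = 114.3 N·m clockwise.
Paint can: 7.9 × 9.8 = 77.42 N down at 0.98 m → arm 1.35 m, τ = 77.42 × 1.35 = 104.5 N·m counterclockwise.
Bag of cement: 22.6 × 9.8 = 221.5 N down at 0.484 m → arm 1.846 m, τ = 221.5 × 1.846 = 408.9 N·m counterclockwise.
Net moment of existing loads = 168.9 N·m counterclockwise.
The lamp weighs 9.01 × 9.8 = 88.3 N and must supply an equal clockwise moment, so its lever arm about the knife-edge support is 168.9 / 88.3 = 1.91 m.
That puts it at 2.33 + 1.91 = 4.24 m from the left end.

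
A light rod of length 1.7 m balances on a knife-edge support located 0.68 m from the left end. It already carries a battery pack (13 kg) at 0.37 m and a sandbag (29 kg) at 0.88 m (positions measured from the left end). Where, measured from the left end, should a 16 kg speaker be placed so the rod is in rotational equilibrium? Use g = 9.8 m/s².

Take moments about the knife-edge support (at 0.68 m from the left end).
Battery pack: 13 × 9.8 = 127.4 N down at 0.37 m → arm 0.31 m, τ = 127.4 × 0.31 = 39.49 N·m counterclockwise.
Sandbag: 29 × 9.8 = 284.2 N down at 0.88 m → arm 0.2 m, τ = 284.2 × 0.2 = 56.84 N·m clockwise.
Net moment of existing loads = 17.35 N·m clockwise.
The speaker weighs 16 × 9.8 = 156.8 N and must supply an equal counterclockwise moment, so its lever arm about the knife-edge support is 17.35 / 156.8 = 0.111 m.
That puts it at 0.68 − 0.111 = 0.569 m from the left end.

x ≈ 0.569 m from the left end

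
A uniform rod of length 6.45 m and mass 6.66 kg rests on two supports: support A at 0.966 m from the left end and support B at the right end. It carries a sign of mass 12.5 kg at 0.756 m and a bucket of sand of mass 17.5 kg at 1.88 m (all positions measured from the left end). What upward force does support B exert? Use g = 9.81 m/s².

R_B ≈ 50.8 N

About support A:
Beam weight: 6.66 × 9.81 = 65.33 N down at 3.225 m → arm 2.259 m, τ = 65.33 × 2.259 = 147.6 N·m clockwise.
Sign: 12.5 × 9.81 = 122.6 N down at 0.756 m → arm 0.21 m, τ = 122.6 × 0.21 = 25.75 N·m counterclockwise.
Bucket of sand: 17.5 × 9.81 = 171.7 N down at 1.88 m → arm 0.914 m, τ = 171.7 × 0.914 = 156.9 N·m clockwise.
Net load moment about support A = 278.8 N·m clockwise.
Reaction R at support B is upward at 6.45 m, arm 5.484 m → moment R × 5.484 counterclockwise.
Balancing moments: R × 5.484 = 278.8, giving R = 50.8 N.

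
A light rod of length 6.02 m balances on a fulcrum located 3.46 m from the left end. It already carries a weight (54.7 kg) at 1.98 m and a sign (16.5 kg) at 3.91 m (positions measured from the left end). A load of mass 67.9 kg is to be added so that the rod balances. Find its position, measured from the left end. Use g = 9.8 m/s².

Choose the fulcrum (at 3.46 m from the left end) as the axis so the support reaction has zero arm there.
Weight: 54.7 × 9.8 = 536.1 N down at 1.98 m → arm 1.48 m, τ = 536.1 × 1.48 = 793.4 N·m counterclockwise.
Sign: 16.5 × 9.8 = 161.7 N down at 3.91 m → arm 0.45 m, τ = 161.7 × 0.45 = 72.77 N·m clockwise.
Net moment of existing loads = 720.6 N·m counterclockwise.
The load weighs 67.9 × 9.8 = 665.4 N and must supply an equal clockwise moment, so its lever arm about the fulcrum is 720.6 / 665.4 = 1.08 m.
That puts it at 3.46 + 1.08 = 4.54 m from the left end.

x ≈ 4.54 m from the left end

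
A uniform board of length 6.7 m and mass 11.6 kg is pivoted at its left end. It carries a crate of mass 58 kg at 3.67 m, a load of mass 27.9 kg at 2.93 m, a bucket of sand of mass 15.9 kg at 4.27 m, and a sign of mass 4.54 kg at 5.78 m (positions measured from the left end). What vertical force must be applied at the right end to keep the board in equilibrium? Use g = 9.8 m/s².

F ≈ 625 N

About the left end:
Beam weight: 11.6 × 9.8 = 113.7 N down at 3.35 m → arm 3.35 m, τ = 113.7 × 3.35 = 380.9 N·m clockwise.
Crate: 58 × 9.8 = 568.4 N down at 3.67 m → arm 3.67 m, τ = 568.4 × 3.67 = 2086 N·m clockwise.
Load: 27.9 × 9.8 = 273.4 N down at 2.93 m → arm 2.93 m, τ = 273.4 × 2.93 = 801.1 N·m clockwise.
Bucket of sand: 15.9 × 9.8 = 155.8 N down at 4.27 m → arm 4.27 m, τ = 155.8 × 4.27 = 665.3 N·m clockwise.
Sign: 4.54 × 9.8 = 44.49 N down at 5.78 m → arm 5.78 m, τ = 44.49 × 5.78 = 257.2 N·m clockwise.
Net moment of the loads = 4190 N·m clockwise.
The upward force F acts at the right end, arm 6.7 m, giving F × 6.7 counterclockwise.
Στ = 0 ⇒ F × 6.7 = 4190 ⇒ F = 4190 / 6.7 = 625 N.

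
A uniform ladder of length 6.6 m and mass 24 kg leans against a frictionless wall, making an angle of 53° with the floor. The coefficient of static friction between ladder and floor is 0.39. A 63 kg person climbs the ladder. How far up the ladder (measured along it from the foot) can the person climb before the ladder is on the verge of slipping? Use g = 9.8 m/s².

About the foot of the ladder:
Ladder weight 24×9.8 = 235.2 N acts at 3.3 m along the ladder; its horizontal arm is 3.3·cos53° = 1.986 m → τ = 467.1 N·m clockwise.
Person weight 63×9.8 = 617.4 N at distance d → arm d·cos53° → τ = 617.4·d·0.6018 clockwise.
Wall normal N at the top has arm L sinθ = 5.271 m counterclockwise, so Στ = 0 gives N·5.271 = 467.1 + 371.6·d.
ΣFy = 0 ⇒ N_floor = 852.6 N, so the maximum friction is μ_s·N_floor = 0.39×852.6 = 332.5 N. ΣFx = 0 ⇒ N_wall = f, so at the slipping point N = 332.5 N.
Substituting: 332.5×5.271 = 467.1 + 371.6·d ⇒ d = (1753 − 467.1) / 371.6 = 3.46 m.

d ≈ 3.46 m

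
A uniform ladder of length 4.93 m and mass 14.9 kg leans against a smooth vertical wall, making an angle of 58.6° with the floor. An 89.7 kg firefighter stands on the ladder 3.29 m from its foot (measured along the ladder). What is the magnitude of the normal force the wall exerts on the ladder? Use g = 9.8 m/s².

N_wall ≈ 403 N

Sum moments about the foot of the ladder (the floor normal and friction both act there and drop out).
Ladder weight 14.9×9.8 = 146 N acts at 2.465 m along the ladder; its horizontal arm is 2.465·cos58.6° = 1.284 m → τ = 187.5 N·m clockwise.
Firefighter: 89.7×9.8 = 879.1 N at 3.29 m → arm 1.714 m → τ = 1507 N·m clockwise.
Wall normal N acts horizontally at the top; its moment arm is the height L sinθ = 4.93·sin58.6° = 4.208 m, counterclockwise.
Balancing moments: N × 4.208 = 1694, giving N = 403 N.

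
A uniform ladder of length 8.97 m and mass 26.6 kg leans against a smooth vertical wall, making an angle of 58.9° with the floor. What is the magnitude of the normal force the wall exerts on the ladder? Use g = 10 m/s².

Choose the foot of the ladder as the axis so the floor normal and friction both act there and drop out.
Ladder weight 26.6×10 = 266 N acts at 4.485 m along the ladder; its horizontal arm is 4.485·cos58.9° = 2.317 m → τ = 616.3 N·m clockwise.
Wall normal N acts horizontally at the top; its moment arm is the height L sinθ = 8.97·sin58.9° = 7.681 m, counterclockwise.
Setting net torque to zero: N × 7.681 = 616.3 → N = 80.2 N.

N_wall ≈ 80.2 N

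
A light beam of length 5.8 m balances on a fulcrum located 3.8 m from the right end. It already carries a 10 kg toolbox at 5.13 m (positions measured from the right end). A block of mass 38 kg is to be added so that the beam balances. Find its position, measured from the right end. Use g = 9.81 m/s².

Choose the fulcrum (at 3.8 m from the right end) as the axis so the support reaction has zero arm there.
Toolbox: 10 × 9.81 = 98.1 N down at 5.13 m → arm 1.33 m, τ = 98.1 × 1.33 = 130.5 N·m counterclockwise.
Net moment of existing loads = 130.5 N·m counterclockwise.
The block weighs 38 × 9.81 = 372.8 N and must supply an equal clockwise moment, so its lever arm about the fulcrum is 130.5 / 372.8 = 0.35 m.
That puts it at 3.8 − 0.35 = 3.45 m from the right end.

x ≈ 3.45 m from the right end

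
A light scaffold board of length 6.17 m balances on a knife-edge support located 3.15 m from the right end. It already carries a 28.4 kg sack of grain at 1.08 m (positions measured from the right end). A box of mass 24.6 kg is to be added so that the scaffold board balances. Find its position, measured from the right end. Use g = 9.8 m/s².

Sum moments about the knife-edge support (at 3.15 m from the right end) (the support reaction has zero arm there).
Sack of grain: 28.4 × 9.8 = 278.3 N down at 1.08 m → arm 2.07 m, τ = 278.3 × 2.07 = 576.1 N·m clockwise.
Net moment of existing loads = 576.1 N·m clockwise.
The box weighs 24.6 × 9.8 = 241.1 N and must supply an equal counterclockwise moment, so its lever arm about the knife-edge support is 576.1 / 241.1 = 2.39 m.
That puts it at 3.15 + 2.39 = 5.54 m from the right end.

x ≈ 5.54 m from the right end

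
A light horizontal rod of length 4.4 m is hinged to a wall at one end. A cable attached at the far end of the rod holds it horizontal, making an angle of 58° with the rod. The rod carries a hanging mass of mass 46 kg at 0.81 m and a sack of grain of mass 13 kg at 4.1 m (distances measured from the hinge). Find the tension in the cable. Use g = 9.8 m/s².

T ≈ 238 N

Taking torques about the hinge:
Hanging mass: 46 × 9.8 = 450.8 N down at 0.81 m → arm 0.81 m, τ = 450.8 × 0.81 = 365.1 N·m clockwise.
Sack of grain: 13 × 9.8 = 127.4 N down at 4.1 m → arm 4.1 m, τ = 127.4 × 4.1 = 522.3 N·m clockwise.
Total clockwise load moment = 887.4 N·m.
The cable tension T acts at 4.4 m; only its component perpendicular to the rod, T sinθ, produces torque. sin 58° = 0.848.
Στ = 0 ⇒ T × 4.4 × 0.848 = 887.4 ⇒ T = 887.4 / 3.731 = 238 N.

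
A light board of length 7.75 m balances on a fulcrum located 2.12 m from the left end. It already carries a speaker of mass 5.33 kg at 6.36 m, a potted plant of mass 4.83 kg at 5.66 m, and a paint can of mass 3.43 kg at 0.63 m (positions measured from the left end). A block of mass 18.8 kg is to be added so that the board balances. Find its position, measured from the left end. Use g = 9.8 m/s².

x ≈ 0.28 m from the left end

Taking torques about the fulcrum (at 2.12 m from the left end):
Speaker: 5.33 × 9.8 = 52.23 N down at 6.36 m → arm 4.24 m, τ = 52.23 × 4.24 = 221.5 N·m clockwise.
Potted plant: 4.83 × 9.8 = 47.33 N down at 5.66 m → arm 3.54 m, τ = 47.33 × 3.54 = 167.5 N·m clockwise.
Paint can: 3.43 × 9.8 = 33.61 N down at 0.63 m → arm 1.49 m, τ = 33.61 × 1.49 = 50.08 N·m counterclockwise.
Net moment of existing loads = 338.9 N·m clockwise.
The block weighs 18.8 × 9.8 = 184.2 N and must supply an equal counterclockwise moment, so its lever arm about the fulcrum is 338.9 / 184.2 = 1.84 m.
That puts it at 2.12 − 1.84 = 0.28 m from the left end.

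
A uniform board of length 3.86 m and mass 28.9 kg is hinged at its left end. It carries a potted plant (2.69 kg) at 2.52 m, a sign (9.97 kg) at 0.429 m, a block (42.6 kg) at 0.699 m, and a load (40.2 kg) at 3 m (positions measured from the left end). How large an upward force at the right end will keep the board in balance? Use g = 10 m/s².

F ≈ 563 N

Taking torques about the left end:
Beam weight: 28.9 × 10 = 289 N down at 1.93 m → arm 1.93 m, τ = 289 × 1.93 = 557.8 N·m clockwise.
Potted plant: 2.69 × 10 = 26.9 N down at 2.52 m → arm 2.52 m, τ = 26.9 × 2.52 = 67.79 N·m clockwise.
Sign: 9.97 × 10 = 99.7 N down at 0.429 m → arm 0.429 m, τ = 99.7 × 0.429 = 42.77 N·m clockwise.
Block: 42.6 × 10 = 426 N down at 0.699 m → arm 0.699 m, τ = 426 × 0.699 = 297.8 N·m clockwise.
Load: 40.2 × 10 = 402 N down at 3 m → arm 3 m, τ = 402 × 3 = 1206 N·m clockwise.
Net moment of the loads = 2172 N·m clockwise.
The upward force F acts at the right end, arm 3.86 m, giving F × 3.86 counterclockwise.
For rotational equilibrium, F × 3.86 = 2172, so F = 2172 / 3.86 = 563 N.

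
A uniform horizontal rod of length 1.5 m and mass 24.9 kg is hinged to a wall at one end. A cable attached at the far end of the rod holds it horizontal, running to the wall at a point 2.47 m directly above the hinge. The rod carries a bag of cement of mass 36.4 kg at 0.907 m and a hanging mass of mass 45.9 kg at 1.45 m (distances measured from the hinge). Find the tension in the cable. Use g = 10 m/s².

T ≈ 922 N

Sum moments about the hinge (the unknown hinge reaction has zero arm there).
Beam weight: 24.9 × 10 = 249 N down at 0.75 m → arm 0.75 m, τ = 249 × 0.75 = 186.8 N·m clockwise.
Bag of cement: 36.4 × 10 = 364 N down at 0.907 m → arm 0.907 m, τ = 364 × 0.907 = 330.1 N·m clockwise.
Hanging mass: 45.9 × 10 = 459 N down at 1.45 m → arm 1.45 m, τ = 459 × 1.45 = 665.5 N·m clockwise.
Total clockwise load moment = 1182 N·m.
The cable tension T acts at 1.5 m; only its component perpendicular to the rod, T sinθ, produces torque. sinθ = h/√(h²+d²) = 2.47/√(2.47²+1.5²) = 0.8547.
For rotational equilibrium, T × 1.5 × 0.8547 = 1182, so T = 1182 / 1.282 = 922 N.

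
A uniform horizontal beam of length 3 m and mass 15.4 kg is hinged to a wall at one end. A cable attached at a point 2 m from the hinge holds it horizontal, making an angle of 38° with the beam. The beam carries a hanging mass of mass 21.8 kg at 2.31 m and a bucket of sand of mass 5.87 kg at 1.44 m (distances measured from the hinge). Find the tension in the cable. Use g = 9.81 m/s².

T ≈ 653 N

Take moments about the hinge.
Beam weight: 15.4 × 9.81 = 151.1 N down at 1.5 m → arm 1.5 m, τ = 151.1 × 1.5 = 226.6 N·m clockwise.
Hanging mass: 21.8 × 9.81 = 213.9 N down at 2.31 m → arm 2.31 m, τ = 213.9 × 2.31 = 494.1 N·m clockwise.
Bucket of sand: 5.87 × 9.81 = 57.58 N down at 1.44 m → arm 1.44 m, τ = 57.58 × 1.44 = 82.92 N·m clockwise.
Total clockwise load moment = 803.6 N·m.
The cable tension T acts at 2 m; only its component perpendicular to the beam, T sinθ, produces torque. sin 38° = 0.6157.
Balancing moments: T × 2 × 0.6157 = 803.6, giving T = 803.6 / 1.231 = 653 N.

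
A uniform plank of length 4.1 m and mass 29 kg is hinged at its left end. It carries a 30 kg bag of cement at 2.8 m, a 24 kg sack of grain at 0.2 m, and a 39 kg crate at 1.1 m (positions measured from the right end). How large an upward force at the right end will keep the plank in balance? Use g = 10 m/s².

Taking torques about the left end:
Beam weight: 29 × 10 = 290 N down at 2.05 m → arm 2.05 m, τ = 290 × 2.05 = 594.5 N·m clockwise.
Bag of cement: 30 × 10 = 300 N down at 2.8 m → arm 1.3 m, τ = 300 × 1.3 = 390 N·m clockwise.
Sack of grain: 24 × 10 = 240 N down at 0.2 m → arm 3.9 m, τ = 240 × 3.9 = 936 N·m clockwise.
Crate: 39 × 10 = 390 N down at 1.1 m → arm 3 m, τ = 390 × 3 = 1170 N·m clockwise.
Net moment of the loads = 3090 N·m clockwise.
The upward force F acts at the right end, arm 4.1 m, giving F × 4.1 counterclockwise.
Στ = 0 ⇒ F × 4.1 = 3090 ⇒ F = 3090 / 4.1 = 754 N.

F ≈ 754 N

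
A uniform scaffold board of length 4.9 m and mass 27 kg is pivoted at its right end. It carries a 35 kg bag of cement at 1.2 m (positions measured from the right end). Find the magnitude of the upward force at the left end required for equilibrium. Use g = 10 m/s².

Choose the right end as the axis so the unknown pivot reaction has zero arm there.
Beam weight: 27 × 10 = 270 N down at 2.45 m → arm 2.45 m, τ = 270 × 2.45 = 661.5 N·m counterclockwise.
Bag of cement: 35 × 10 = 350 N down at 1.2 m → arm 1.2 m, τ = 350 × 1.2 = 420 N·m counterclockwise.
Net moment of the loads = 1082 N·m counterclockwise.
The upward force F acts at the left end, arm 4.9 m, giving F × 4.9 clockwise.
Στ = 0 ⇒ F × 4.9 = 1082 ⇒ F = 1082 / 4.9 = 221 N.

F ≈ 221 N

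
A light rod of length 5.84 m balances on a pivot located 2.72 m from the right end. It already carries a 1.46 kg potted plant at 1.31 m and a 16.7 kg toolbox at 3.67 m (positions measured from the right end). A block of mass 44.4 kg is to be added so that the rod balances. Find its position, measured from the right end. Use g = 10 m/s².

x ≈ 2.41 m from the right end

Sum moments about the pivot (at 2.72 m from the right end) (the support reaction has zero arm there).
Potted plant: 1.46 × 10 = 14.6 N down at 1.31 m → arm 1.41 m, τ = 14.6 × 1.41 = 20.59 N·m clockwise.
Toolbox: 16.7 × 10 = 167 N down at 3.67 m → arm 0.95 m, τ = 167 × 0.95 = 158.7 N·m counterclockwise.
Net moment of existing loads = 138.1 N·m counterclockwise.
The block weighs 44.4 × 10 = 444 N and must supply an equal clockwise moment, so its lever arm about the pivot is 138.1 / 444 = 0.311 m.
That puts it at 2.72 − 0.311 = 2.41 m from the right end.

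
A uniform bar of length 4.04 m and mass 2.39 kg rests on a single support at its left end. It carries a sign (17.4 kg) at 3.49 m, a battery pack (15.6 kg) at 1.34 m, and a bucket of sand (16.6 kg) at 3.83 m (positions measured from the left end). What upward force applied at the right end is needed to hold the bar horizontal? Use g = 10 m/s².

F ≈ 371 N

Choose the left end as the axis so the unknown pivot reaction has zero arm there.
Beam weight: 2.39 × 10 = 23.9 N down at 2.02 m → arm 2.02 m, τ = 23.9 × 2.02 = 48.28 N·m clockwise.
Sign: 17.4 × 10 = 174 N down at 3.49 m → arm 3.49 m, τ = 174 × 3.49 = 607.3 N·m clockwise.
Battery pack: 15.6 × 10 = 156 N down at 1.34 m → arm 1.34 m, τ = 156 × 1.34 = 209 N·m clockwise.
Bucket of sand: 16.6 × 10 = 166 N down at 3.83 m → arm 3.83 m, τ = 166 × 3.83 = 635.8 N·m clockwise.
Net moment of the loads = 1500 N·m clockwise.
The upward force F acts at the right end, arm 4.04 m, giving F × 4.04 counterclockwise.
Setting net torque to zero: F × 4.04 = 1500 → F = 1500 / 4.04 = 371 N.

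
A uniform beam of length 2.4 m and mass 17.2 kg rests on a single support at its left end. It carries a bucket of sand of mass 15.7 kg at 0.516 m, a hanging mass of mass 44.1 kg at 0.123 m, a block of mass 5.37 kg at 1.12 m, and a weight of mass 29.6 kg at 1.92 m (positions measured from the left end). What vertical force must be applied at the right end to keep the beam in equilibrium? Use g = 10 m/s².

Choose the left end as the axis so the unknown pivot reaction has zero arm there.
Beam weight: 17.2 × 10 = 172 N down at 1.2 m → arm 1.2 m, τ = 172 × 1.2 = 206.4 N·m clockwise.
Bucket of sand: 15.7 × 10 = 157 N down at 0.516 m → arm 0.516 m, τ = 157 × 0.516 = 81.01 N·m clockwise.
Hanging mass: 44.1 × 10 = 441 N down at 0.123 m → arm 0.123 m, τ = 441 × 0.123 = 54.24 N·m clockwise.
Block: 5.37 × 10 = 53.7 N down at 1.12 m → arm 1.12 m, τ = 53.7 × 1.12 = 60.14 N·m clockwise.
Weight: 29.6 × 10 = 296 N down at 1.92 m → arm 1.92 m, τ = 296 × 1.92 = 568.3 N·m clockwise.
Net moment of the loads = 970.1 N·m clockwise.
The upward force F acts at the right end, arm 2.4 m, giving F × 2.4 counterclockwise.
Setting net torque to zero: F × 2.4 = 970.1 → F = 970.1 / 2.4 = 404 N.

F ≈ 404 N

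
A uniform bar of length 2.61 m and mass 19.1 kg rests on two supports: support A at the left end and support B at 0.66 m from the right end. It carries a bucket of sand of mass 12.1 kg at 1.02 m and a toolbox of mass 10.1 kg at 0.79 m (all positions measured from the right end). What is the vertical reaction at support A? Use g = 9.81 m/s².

Sum moments about support B (its reaction then has zero moment arm).
Beam weight: 19.1 × 9.81 = 187.4 N down at 1.305 m → arm 0.645 m, τ = 187.4 × 0.645 = 120.9 N·m counterclockwise.
Bucket of sand: 12.1 × 9.81 = 118.7 N down at 1.02 m → arm 0.36 m, τ = 118.7 × 0.36 = 42.73 N·m counterclockwise.
Toolbox: 10.1 × 9.81 = 99.08 N down at 0.79 m → arm 0.13 m, τ = 99.08 × 0.13 = 12.88 N·m counterclockwise.
Net load moment about support B = 176.5 N·m counterclockwise.
Reaction R at support A is upward at 2.61 m, arm 1.95 m → moment R × 1.95 clockwise.
Setting net torque to zero: R × 1.95 = 176.5 → R = 90.5 N.

R_A ≈ 90.5 N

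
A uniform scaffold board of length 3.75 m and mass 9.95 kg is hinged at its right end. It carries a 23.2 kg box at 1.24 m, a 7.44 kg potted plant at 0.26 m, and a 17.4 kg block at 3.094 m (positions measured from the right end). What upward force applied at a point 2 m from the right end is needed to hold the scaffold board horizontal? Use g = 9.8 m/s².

Taking torques about the right end:
Beam weight: 9.95 × 9.8 = 97.51 N down at 1.875 m → arm 1.875 m, τ = 97.51 × 1.875 = 182.8 N·m counterclockwise.
Box: 23.2 × 9.8 = 227.4 N down at 1.24 m → arm 1.24 m, τ = 227.4 × 1.24 = 282 N·m counterclockwise.
Potted plant: 7.44 × 9.8 = 72.91 N down at 0.26 m → arm 0.26 m, τ = 72.91 × 0.26 = 18.96 N·m counterclockwise.
Block: 17.4 × 9.8 = 170.5 N down at 3.094 m → arm 3.094 m, τ = 170.5 × 3.094 = 527.5 N·m counterclockwise.
Net moment of the loads = 1011 N·m counterclockwise.
The upward force F acts at a point 2 m from the right end, arm 2 m, giving F × 2 clockwise.
Setting net torque to zero: F × 2 = 1011 → F = 1011 / 2 = 506 N.

F ≈ 506 N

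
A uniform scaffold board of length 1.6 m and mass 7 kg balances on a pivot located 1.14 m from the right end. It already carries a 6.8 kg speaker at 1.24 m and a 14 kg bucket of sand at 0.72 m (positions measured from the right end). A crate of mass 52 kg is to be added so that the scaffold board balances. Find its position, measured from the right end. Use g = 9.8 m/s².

x ≈ 1.29 m from the right end

Choose the pivot (at 1.14 m from the right end) as the axis so the support reaction has zero arm there.
Beam weight: 7 × 9.8 = 68.6 N down at 0.8 m → arm 0.34 m, τ = 68.6 × 0.34 = 23.32 N·m clockwise.
Speaker: 6.8 × 9.8 = 66.64 N down at 1.24 m → arm 0.1 m, τ = 66.64 × 0.1 = 6.664 N·m counterclockwise.
Bucket of sand: 14 × 9.8 = 137.2 N down at 0.72 m → arm 0.42 m, τ = 137.2 × 0.42 = 57.62 N·m clockwise.
Net moment of existing loads = 74.28 N·m clockwise.
The crate weighs 52 × 9.8 = 509.6 N and must supply an equal counterclockwise moment, so its lever arm about the pivot is 74.28 / 509.6 = 0.146 m.
That puts it at 1.14 + 0.146 = 1.29 m from the right end.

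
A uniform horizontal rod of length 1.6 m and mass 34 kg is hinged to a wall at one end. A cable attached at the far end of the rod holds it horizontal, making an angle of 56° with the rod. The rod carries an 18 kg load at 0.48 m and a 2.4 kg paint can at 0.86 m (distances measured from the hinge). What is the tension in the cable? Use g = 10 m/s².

T ≈ 286 N

Take moments about the hinge.
Beam weight: 34 × 10 = 340 N down at 0.8 m → arm 0.8 m, τ = 340 × 0.8 = 272 N·m clockwise.
Load: 18 × 10 = 180 N down at 0.48 m → arm 0.48 m, τ = 180 × 0.48 = 86.4 N·m clockwise.
Paint can: 2.4 × 10 = 24 N down at 0.86 m → arm 0.86 m, τ = 24 × 0.86 = 20.64 N·m clockwise.
Total clockwise load moment = 379 N·m.
The cable tension T acts at 1.6 m; only its component perpendicular to the rod, T sinθ, produces torque. sin 56° = 0.829.
Στ = 0 ⇒ T × 1.6 × 0.829 = 379 ⇒ T = 379 / 1.326 = 286 N.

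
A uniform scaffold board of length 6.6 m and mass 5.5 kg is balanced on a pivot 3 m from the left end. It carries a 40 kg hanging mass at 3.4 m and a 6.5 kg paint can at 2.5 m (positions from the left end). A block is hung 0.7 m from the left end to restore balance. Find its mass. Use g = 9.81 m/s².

m ≈ 6.26 kg

Choose the pivot (at 3 m from the left end) as the axis so the support reaction has zero arm there.
Beam weight: 5.5 × 9.81 = 53.96 N down at 3.3 m → arm 0.3 m, τ = 53.96 × 0.3 = 16.19 N·m clockwise.
Hanging mass: 40 × 9.81 = 392.4 N down at 3.4 m → arm 0.4 m, τ = 392.4 × 0.4 = 157 N·m clockwise.
Paint can: 6.5 × 9.81 = 63.77 N down at 2.5 m → arm 0.5 m, τ = 63.77 × 0.5 = 31.89 N·m counterclockwise.
Net moment of known loads = 141.3 N·m clockwise.
An unknown mass m at 0.7 m has arm 2.3 m; its moment is m·g·2.3 counterclockwise.
Στ = 0 ⇒ m × 9.81 × 2.3 = 141.3 ⇒ m = 141.3 / (9.81 × 2.3) = 6.26 kg.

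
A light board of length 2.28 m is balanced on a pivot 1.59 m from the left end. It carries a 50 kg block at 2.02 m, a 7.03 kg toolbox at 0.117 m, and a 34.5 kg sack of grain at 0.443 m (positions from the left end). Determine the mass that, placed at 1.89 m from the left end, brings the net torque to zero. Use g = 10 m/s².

Taking torques about the pivot (at 1.59 m from the left end):
Block: 50 × 10 = 500 N down at 2.02 m → arm 0.43 m, τ = 500 × 0.43 = 215 N·m clockwise.
Toolbox: 7.03 × 10 = 70.3 N down at 0.117 m → arm 1.473 m, τ = 70.3 × 1.473 = 103.6 N·m counterclockwise.
Sack of grain: 34.5 × 10 = 345 N down at 0.443 m → arm 1.147 m, τ = 345 × 1.147 = 395.7 N·m counterclockwise.
Net moment of known loads = 284.3 N·m counterclockwise.
An unknown mass m at 1.89 m has arm 0.3 m; its moment is m·g·0.3 clockwise.
Στ = 0 ⇒ m × 10 × 0.3 = 284.3 ⇒ m = 284.3 / (10 × 0.3) = 94.8 kg.

m ≈ 94.8 kg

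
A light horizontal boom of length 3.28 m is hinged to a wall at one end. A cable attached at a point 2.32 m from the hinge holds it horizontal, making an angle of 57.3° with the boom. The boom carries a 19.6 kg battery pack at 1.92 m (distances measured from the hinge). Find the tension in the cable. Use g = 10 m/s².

Sum moments about the hinge (the unknown hinge reaction has zero arm there).
Battery pack: 19.6 × 10 = 196 N down at 1.92 m → arm 1.92 m, τ = 196 × 1.92 = 376.3 N·m clockwise.
Total clockwise load moment = 376.3 N·m.
The cable tension T acts at 2.32 m; only its component perpendicular to the boom, T sinθ, produces torque. sin 57.3° = 0.8415.
Balancing moments: T × 2.32 × 0.8415 = 376.3, giving T = 376.3 / 1.952 = 193 N.

T ≈ 193 N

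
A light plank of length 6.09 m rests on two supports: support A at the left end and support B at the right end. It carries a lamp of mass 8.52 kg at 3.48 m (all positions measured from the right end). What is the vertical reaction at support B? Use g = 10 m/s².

Take moments about support A.
Lamp: 8.52 × 10 = 85.2 N down at 3.48 m → arm 2.61 m, τ = 85.2 × 2.61 = 222.4 N·m clockwise.
Net load moment about support A = 222.4 N·m clockwise.
Reaction R at support B is upward at 0 m, arm 6.09 m → moment R × 6.09 counterclockwise.
Setting net torque to zero: R × 6.09 = 222.4 → R = 36.5 N.

R_B ≈ 36.5 N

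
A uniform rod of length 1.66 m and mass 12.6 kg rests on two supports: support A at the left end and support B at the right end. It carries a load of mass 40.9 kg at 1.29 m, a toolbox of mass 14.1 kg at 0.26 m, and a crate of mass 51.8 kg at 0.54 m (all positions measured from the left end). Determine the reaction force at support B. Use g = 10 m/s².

R_B ≈ 571 N

Sum moments about support A (its reaction then has zero moment arm).
Beam weight: 12.6 × 10 = 126 N down at 0.83 m → arm 0.83 m, τ = 126 × 0.83 = 104.6 N·m clockwise.
Load: 40.9 × 10 = 409 N down at 1.29 m → arm 1.29 m, τ = 409 × 1.29 = 527.6 N·m clockwise.
Toolbox: 14.1 × 10 = 141 N down at 0.26 m → arm 0.26 m, τ = 141 × 0.26 = 36.66 N·m clockwise.
Crate: 51.8 × 10 = 518 N down at 0.54 m → arm 0.54 m, τ = 518 × 0.54 = 279.7 N·m clockwise.
Net load moment about support A = 948.6 N·m clockwise.
Reaction R at support B is upward at 1.66 m, arm 1.66 m → moment R × 1.66 counterclockwise.
For rotational equilibrium, R × 1.66 = 948.6, so R = 571 N.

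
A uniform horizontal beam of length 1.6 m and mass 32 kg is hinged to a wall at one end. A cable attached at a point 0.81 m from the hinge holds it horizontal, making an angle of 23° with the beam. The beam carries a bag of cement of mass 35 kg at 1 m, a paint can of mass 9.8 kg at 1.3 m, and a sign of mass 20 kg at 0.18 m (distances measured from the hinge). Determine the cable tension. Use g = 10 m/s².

Sum moments about the hinge (the unknown hinge reaction has zero arm there).
Beam weight: 32 × 10 = 320 N down at 0.8 m → arm 0.8 m, τ = 320 × 0.8 = 256 N·m clockwise.
Bag of cement: 35 × 10 = 350 N down at 1 m → arm 1 m, τ = 350 × 1 = 350 N·m clockwise.
Paint can: 9.8 × 10 = 98 N down at 1.3 m → arm 1.3 m, τ = 98 × 1.3 = 127.4 N·m clockwise.
Sign: 20 × 10 = 200 N down at 0.18 m → arm 0.18 m, τ = 200 × 0.18 = 36 N·m clockwise.
Total clockwise load moment = 769.4 N·m.
The cable tension T acts at 0.81 m; only its component perpendicular to the beam, T sinθ, produces torque. sin 23° = 0.3907.
Setting net torque to zero: T × 0.81 × 0.3907 = 769.4 → T = 769.4 / 0.3165 = 2430 N.

T ≈ 2430 N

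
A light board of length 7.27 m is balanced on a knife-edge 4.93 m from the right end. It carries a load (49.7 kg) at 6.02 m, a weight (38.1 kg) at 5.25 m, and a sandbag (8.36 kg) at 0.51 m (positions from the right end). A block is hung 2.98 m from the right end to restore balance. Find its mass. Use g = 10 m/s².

m ≈ 15.1 kg

Take moments about the knife-edge (at 4.93 m from the right end).
Load: 49.7 × 10 = 497 N down at 6.02 m → arm 1.09 m, τ = 497 × 1.09 = 541.7 N·m counterclockwise.
Weight: 38.1 × 10 = 381 N down at 5.25 m → arm 0.32 m, τ = 381 × 0.32 = 121.9 N·m counterclockwise.
Sandbag: 8.36 × 10 = 83.6 N down at 0.51 m → arm 4.42 m, τ = 83.6 × 4.42 = 369.5 N·m clockwise.
Net moment of known loads = 294.1 N·m counterclockwise.
An unknown mass m at 2.98 m has arm 1.95 m; its moment is m·g·1.95 clockwise.
Setting net torque to zero: m × 10 × 1.95 = 294.1 → m = 294.1 / (10 × 1.95) = 15.1 kg.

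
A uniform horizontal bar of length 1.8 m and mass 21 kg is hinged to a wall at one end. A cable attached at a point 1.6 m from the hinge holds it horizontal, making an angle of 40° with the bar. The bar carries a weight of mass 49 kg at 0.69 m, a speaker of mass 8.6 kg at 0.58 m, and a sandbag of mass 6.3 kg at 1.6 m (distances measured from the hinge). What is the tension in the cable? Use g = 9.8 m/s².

About the hinge:
Beam weight: 21 × 9.8 = 205.8 N down at 0.9 m → arm 0.9 m, τ = 205.8 × 0.9 = 185.2 N·m clockwise.
Weight: 49 × 9.8 = 480.2 N down at 0.69 m → arm 0.69 m, τ = 480.2 × 0.69 = 331.3 N·m clockwise.
Speaker: 8.6 × 9.8 = 84.28 N down at 0.58 m → arm 0.58 m, τ = 84.28 × 0.58 = 48.88 N·m clockwise.
Sandbag: 6.3 × 9.8 = 61.74 N down at 1.6 m → arm 1.6 m, τ = 61.74 × 1.6 = 98.78 N·m clockwise.
Total clockwise load moment = 664.2 N·m.
The cable tension T acts at 1.6 m; only its component perpendicular to the bar, T sinθ, produces torque. sin 40° = 0.6428.
For rotational equilibrium, T × 1.6 × 0.6428 = 664.2, so T = 664.2 / 1.028 = 646 N.

T ≈ 646 N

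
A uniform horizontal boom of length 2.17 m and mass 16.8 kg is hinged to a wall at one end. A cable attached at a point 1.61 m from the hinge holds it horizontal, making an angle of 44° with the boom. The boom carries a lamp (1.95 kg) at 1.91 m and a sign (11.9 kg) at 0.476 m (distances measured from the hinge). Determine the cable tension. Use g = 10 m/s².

Take moments about the hinge.
Beam weight: 16.8 × 10 = 168 N down at 1.085 m → arm 1.085 m, τ = 168 × 1.085 = 182.3 N·m clockwise.
Lamp: 1.95 × 10 = 19.5 N down at 1.91 m → arm 1.91 m, τ = 19.5 × 1.91 = 37.24 N·m clockwise.
Sign: 11.9 × 10 = 119 N down at 0.476 m → arm 0.476 m, τ = 119 × 0.476 = 56.64 N·m clockwise.
Total clockwise load moment = 276.2 N·m.
The cable tension T acts at 1.61 m; only its component perpendicular to the boom, T sinθ, produces torque. sin 44° = 0.6947.
For rotational equilibrium, T × 1.61 × 0.6947 = 276.2, so T = 276.2 / 1.118 = 247 N.

T ≈ 247 N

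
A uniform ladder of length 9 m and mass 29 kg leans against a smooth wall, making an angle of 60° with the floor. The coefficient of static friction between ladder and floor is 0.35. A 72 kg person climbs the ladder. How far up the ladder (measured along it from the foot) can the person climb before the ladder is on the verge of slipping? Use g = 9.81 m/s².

d ≈ 5.84 m

Sum moments about the foot of the ladder (the floor normal and friction both act there and drop out).
Ladder weight 29×9.81 = 284.5 N acts at 4.5 m along the ladder; its horizontal arm is 4.5·cos60° = 2.25 m → τ = 640.1 N·m clockwise.
Person weight 72×9.81 = 706.3 N at distance d → arm d·cos60° → τ = 706.3·d·0.5 clockwise.
Wall normal N at the top has arm L sinθ = 7.794 m counterclockwise, so Στ = 0 gives N·7.794 = 640.1 + 353.1·d.
ΣFy = 0 ⇒ N_floor = 990.8 N, so the maximum friction is μ_s·N_floor = 0.35×990.8 = 346.8 N. ΣFx = 0 ⇒ N_wall = f, so at the slipping point N = 346.8 N.
Substituting: 346.8×7.794 = 640.1 + 353.1·d ⇒ d = (2703 − 640.1) / 353.1 = 5.84 m.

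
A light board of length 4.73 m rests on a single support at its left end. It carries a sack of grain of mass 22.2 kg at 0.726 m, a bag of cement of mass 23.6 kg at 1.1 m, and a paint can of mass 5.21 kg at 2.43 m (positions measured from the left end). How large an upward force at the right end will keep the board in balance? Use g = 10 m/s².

About the left end:
Sack of grain: 22.2 × 10 = 222 N down at 0.726 m → arm 0.726 m, τ = 222 × 0.726 = 161.2 N·m clockwise.
Bag of cement: 23.6 × 10 = 236 N down at 1.1 m → arm 1.1 m, τ = 236 × 1.1 = 259.6 N·m clockwise.
Paint can: 5.21 × 10 = 52.1 N down at 2.43 m → arm 2.43 m, τ = 52.1 × 2.43 = 126.6 N·m clockwise.
Net moment of the loads = 547.4 N·m clockwise.
The upward force F acts at the right end, arm 4.73 m, giving F × 4.73 counterclockwise.
Balancing moments: F × 4.73 = 547.4, giving F = 547.4 / 4.73 = 116 N.

F ≈ 116 N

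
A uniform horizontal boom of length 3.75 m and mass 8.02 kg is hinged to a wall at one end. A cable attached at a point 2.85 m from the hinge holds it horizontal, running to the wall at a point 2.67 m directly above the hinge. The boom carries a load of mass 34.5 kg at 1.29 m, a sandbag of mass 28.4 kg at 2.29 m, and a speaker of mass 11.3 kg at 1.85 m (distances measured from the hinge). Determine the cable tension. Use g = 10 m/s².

T ≈ 747 N

About the hinge:
Beam weight: 8.02 × 10 = 80.2 N down at 1.875 m → arm 1.875 m, τ = 80.2 × 1.875 = 150.4 N·m clockwise.
Load: 34.5 × 10 = 345 N down at 1.29 m → arm 1.29 m, τ = 345 × 1.29 = 445.1 N·m clockwise.
Sandbag: 28.4 × 10 = 284 N down at 2.29 m → arm 2.29 m, τ = 284 × 2.29 = 650.4 N·m clockwise.
Speaker: 11.3 × 10 = 113 N down at 1.85 m → arm 1.85 m, τ = 113 × 1.85 = 209.1 N·m clockwise.
Total clockwise load moment = 1455 N·m.
The cable tension T acts at 2.85 m; only its component perpendicular to the boom, T sinθ, produces torque. sinθ = h/√(h²+d²) = 2.67/√(2.67²+2.85²) = 0.6837.
Setting net torque to zero: T × 2.85 × 0.6837 = 1455 → T = 1455 / 1.949 = 747 N.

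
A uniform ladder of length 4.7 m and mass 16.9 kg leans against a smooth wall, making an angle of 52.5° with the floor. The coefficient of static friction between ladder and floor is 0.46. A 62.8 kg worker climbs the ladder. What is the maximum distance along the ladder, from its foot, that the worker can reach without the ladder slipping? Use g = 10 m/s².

d ≈ 2.94 m

About the foot of the ladder:
Ladder weight 16.9×10 = 169 N acts at 2.35 m along the ladder; its horizontal arm is 2.35·cos52.5° = 1.431 m → τ = 241.8 N·m clockwise.
Worker weight 62.8×10 = 628 N at distance d → arm d·cos52.5° → τ = 628·d·0.6088 clockwise.
Wall normal N at the top has arm L sinθ = 3.729 m counterclockwise, so Στ = 0 gives N·3.729 = 241.8 + 382.3·d.
ΣFy = 0 ⇒ N_floor = 797 N, so the maximum friction is μ_s·N_floor = 0.46×797 = 366.6 N. ΣFx = 0 ⇒ N_wall = f, so at the slipping point N = 366.6 N.
Substituting: 366.6×3.729 = 241.8 + 382.3·d ⇒ d = (1367 − 241.8) / 382.3 = 2.94 m.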